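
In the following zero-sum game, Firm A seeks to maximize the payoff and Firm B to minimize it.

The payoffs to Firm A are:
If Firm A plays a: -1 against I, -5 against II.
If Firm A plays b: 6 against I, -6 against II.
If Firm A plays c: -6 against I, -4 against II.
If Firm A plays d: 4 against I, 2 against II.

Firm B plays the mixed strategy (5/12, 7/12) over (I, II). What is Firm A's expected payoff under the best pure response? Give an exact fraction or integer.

17/6

a: (-1)·(5/12) + (-5)·(7/12) = -10/3.
b: (6)·(5/12) + (-6)·(7/12) = -1.
c: (-6)·(5/12) + (-4)·(7/12) = -29/6.
d: (4)·(5/12) + (2)·(7/12) = 17/6.
The best pure response is d with expected payoff 17/6.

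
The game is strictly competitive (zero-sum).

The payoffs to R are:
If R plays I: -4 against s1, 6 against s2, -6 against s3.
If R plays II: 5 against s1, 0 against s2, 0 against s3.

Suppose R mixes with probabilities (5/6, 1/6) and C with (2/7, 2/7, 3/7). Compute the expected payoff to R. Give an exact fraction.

-10/7

Against (2/7, 2/7, 3/7), each row's expected payoff is I: -2; II: 10/7.
Taking the (5/6, 1/6)-weighted average: (5/6)·(-2) + (1/6)·(10/7) = -10/7.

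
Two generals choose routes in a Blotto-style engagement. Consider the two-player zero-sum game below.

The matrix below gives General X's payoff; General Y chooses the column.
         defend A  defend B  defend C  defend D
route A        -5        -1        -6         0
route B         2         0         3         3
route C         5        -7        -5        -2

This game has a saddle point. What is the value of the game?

Row minima: -6, 0, -7 → General X's maximin is 0.
Column maxima: 5, 0, 3, 3 → General Y's minimax is 0.
They coincide at (route B, defend B), so the value is 0.

0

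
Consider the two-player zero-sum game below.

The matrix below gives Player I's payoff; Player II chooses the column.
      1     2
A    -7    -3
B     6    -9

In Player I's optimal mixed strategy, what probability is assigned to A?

Row minima are -7 and -9, so Player I's maximin is -7; column maxima are 6 and -3, so Player II's minimax is -3. These differ, so the equilibrium is in mixed strategies.
Let Player I play A with probability p. Player II is indifferent when −7p + 6(1−p) = −3p − 9(1−p), giving p = 15/19.

15/19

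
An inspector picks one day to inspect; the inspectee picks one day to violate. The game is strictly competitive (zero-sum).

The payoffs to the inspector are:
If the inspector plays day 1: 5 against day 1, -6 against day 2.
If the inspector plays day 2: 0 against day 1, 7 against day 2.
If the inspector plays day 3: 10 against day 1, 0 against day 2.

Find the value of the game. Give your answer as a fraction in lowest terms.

Row day 1 is strictly dominated by row day 3, so the inspector never plays it.
The remaining 2×2 game on (day 2, day 3) × (day 1, day 2) has no saddle point. Let the inspector play day 2 with probability p; indifference gives 10(1−p) = 7p, so p = 10/17.
Similarly the inspectee's optimal q on day 1 is 7/17, and the value is 0·(7/17) + (7)·(10/17) = 70/17.

70/17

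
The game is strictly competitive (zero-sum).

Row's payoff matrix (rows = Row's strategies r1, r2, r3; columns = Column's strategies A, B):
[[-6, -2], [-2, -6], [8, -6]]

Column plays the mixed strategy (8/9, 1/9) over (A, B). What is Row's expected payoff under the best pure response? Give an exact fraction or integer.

r1: (-6)·(8/9) + (-2)·(1/9) = -50/9.
r2: (-2)·(8/9) + (-6)·(1/9) = -22/9.
r3: (8)·(8/9) + (-6)·(1/9) = 58/9.
The best pure response is r3 with expected payoff 58/9.

58/9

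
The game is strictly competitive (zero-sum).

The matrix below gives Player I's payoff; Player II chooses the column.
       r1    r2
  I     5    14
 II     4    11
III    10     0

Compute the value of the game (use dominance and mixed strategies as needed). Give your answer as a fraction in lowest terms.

Row II is strictly dominated by row I, so Player I never plays it.
The remaining 2×2 game on (I, III) × (r1, r2) has no saddle point. Let Player I play I with probability p; indifference gives 5p + 10(1−p) = 14p, so p = 10/19.
Similarly Player II's optimal q on r1 is 14/19, and the value is 5·(14/19) + (14)·(5/19) = 140/19.

140/19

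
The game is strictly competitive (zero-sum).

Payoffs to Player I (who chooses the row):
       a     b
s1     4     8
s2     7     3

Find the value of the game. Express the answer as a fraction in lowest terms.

11/2

Row minima are 4 and 3, so Player I's maximin is 4; column maxima are 7 and 8, so Player II's minimax is 7. These differ, so the equilibrium is in mixed strategies.
Let Player I play s1 with probability p. Player II is indifferent when 4p + 7(1−p) = 8p + 3(1−p), giving p = 1/2.
Let Player II play a with probability q. Player I is indifferent when 4q + 8(1−q) = 7q + 3(1−q), giving q = 5/8.
The value is 4·(5/8) + (8)·(3/8) = 11/2.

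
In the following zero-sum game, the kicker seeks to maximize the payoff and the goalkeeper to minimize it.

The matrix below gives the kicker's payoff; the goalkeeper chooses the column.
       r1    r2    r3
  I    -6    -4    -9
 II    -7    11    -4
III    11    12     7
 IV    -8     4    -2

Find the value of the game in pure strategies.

7

Row minima: -9, -7, 7, -8 → the kicker's maximin is 7.
Column maxima: 11, 12, 7 → the goalkeeper's minimax is 7.
They coincide at (III, r3), so the value is 7.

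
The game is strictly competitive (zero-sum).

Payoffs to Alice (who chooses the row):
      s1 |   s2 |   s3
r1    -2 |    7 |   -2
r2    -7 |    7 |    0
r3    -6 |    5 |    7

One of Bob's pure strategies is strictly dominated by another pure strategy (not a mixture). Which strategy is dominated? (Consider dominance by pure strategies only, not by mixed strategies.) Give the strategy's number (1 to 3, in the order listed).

2

Bob prefers columns that give Alice less. Compare s2 with s1: -2 < 7, -7 < 7, -6 < 5.
So s1 strictly dominates s2 for Bob; s2 is strictly dominated.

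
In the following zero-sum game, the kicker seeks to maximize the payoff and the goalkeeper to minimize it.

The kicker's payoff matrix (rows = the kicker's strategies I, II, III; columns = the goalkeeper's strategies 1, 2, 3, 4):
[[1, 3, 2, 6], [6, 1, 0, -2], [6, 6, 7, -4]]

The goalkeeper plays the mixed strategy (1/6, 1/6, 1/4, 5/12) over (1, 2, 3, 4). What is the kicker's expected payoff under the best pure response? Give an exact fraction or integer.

11/3

I: (1)·(1/6) + (3)·(1/6) + (2)·(1/4) + (6)·(5/12) = 11/3.
II: (6)·(1/6) + (1)·(1/6) + (0)·(1/4) + (-2)·(5/12) = 1/3.
III: (6)·(1/6) + (6)·(1/6) + (7)·(1/4) + (-4)·(5/12) = 25/12.
The best pure response is I with expected payoff 11/3.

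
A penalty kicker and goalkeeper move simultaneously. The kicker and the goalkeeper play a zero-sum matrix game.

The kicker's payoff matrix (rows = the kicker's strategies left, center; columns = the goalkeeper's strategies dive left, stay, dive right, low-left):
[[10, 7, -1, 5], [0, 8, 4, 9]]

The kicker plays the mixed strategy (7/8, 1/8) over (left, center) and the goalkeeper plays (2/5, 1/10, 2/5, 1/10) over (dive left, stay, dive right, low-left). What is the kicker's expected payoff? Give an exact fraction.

Against (2/5, 1/10, 2/5, 1/10), each row's expected payoff is left: 24/5; center: 33/10.
Taking the (7/8, 1/8)-weighted average: (7/8)·(24/5) + (1/8)·(33/10) = 369/80.

369/80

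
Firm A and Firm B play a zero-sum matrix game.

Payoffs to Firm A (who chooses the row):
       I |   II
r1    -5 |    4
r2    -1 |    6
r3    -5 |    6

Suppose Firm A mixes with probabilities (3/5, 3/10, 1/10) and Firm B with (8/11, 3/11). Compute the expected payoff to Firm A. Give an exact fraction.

Against (8/11, 3/11), each row's expected payoff is r1: -28/11; r2: 10/11; r3: -2.
Taking the (3/5, 3/10, 1/10)-weighted average: (3/5)·(-28/11) + (3/10)·(10/11) + (1/10)·(-2) = -16/11.

-16/11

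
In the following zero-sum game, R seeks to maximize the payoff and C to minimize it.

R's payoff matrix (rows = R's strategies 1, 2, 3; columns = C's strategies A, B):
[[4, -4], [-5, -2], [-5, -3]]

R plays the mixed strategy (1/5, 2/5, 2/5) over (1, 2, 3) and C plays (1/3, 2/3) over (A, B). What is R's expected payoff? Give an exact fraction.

-44/15

Against (1/3, 2/3), each row's expected payoff is 1: -4/3; 2: -3; 3: -11/3.
Taking the (1/5, 2/5, 2/5)-weighted average: (1/5)·(-4/3) + (2/5)·(-3) + (2/5)·(-11/3) = -44/15.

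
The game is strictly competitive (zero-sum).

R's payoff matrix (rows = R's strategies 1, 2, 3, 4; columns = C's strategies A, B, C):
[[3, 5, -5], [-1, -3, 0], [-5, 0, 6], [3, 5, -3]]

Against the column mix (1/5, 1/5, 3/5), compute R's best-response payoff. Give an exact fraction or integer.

13/5

1: (3)·(1/5) + (5)·(1/5) + (-5)·(3/5) = -7/5.
2: (-1)·(1/5) + (-3)·(1/5) + (0)·(3/5) = -4/5.
3: (-5)·(1/5) + (0)·(1/5) + (6)·(3/5) = 13/5.
4: (3)·(1/5) + (5)·(1/5) + (-3)·(3/5) = -1/5.
The best pure response is 3 with expected payoff 13/5.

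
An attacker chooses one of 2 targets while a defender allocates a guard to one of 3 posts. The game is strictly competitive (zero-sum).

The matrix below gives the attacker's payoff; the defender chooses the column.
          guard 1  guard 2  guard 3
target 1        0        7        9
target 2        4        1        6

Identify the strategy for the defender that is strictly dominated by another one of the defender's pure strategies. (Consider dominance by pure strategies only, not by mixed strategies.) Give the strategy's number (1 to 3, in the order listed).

3

The defender prefers columns that give the attacker less. Compare guard 3 with guard 1: 0 < 9, 4 < 6.
So guard 1 strictly dominates guard 3 for the defender; guard 3 is strictly dominated.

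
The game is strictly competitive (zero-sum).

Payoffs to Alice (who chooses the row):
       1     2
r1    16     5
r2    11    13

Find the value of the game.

153/13

Row minima are 5 and 11, so Alice's maximin is 11; column maxima are 16 and 13, so Bob's minimax is 13. These differ, so the equilibrium is in mixed strategies.
Let Alice play r1 with probability p. Bob is indifferent when 16p + 11(1−p) = 5p + 13(1−p), giving p = 2/13.
Let Bob play 1 with probability q. Alice is indifferent when 16q + 5(1−q) = 11q + 13(1−q), giving q = 8/13.
The value is 16·(8/13) + (5)·(5/13) = 153/13.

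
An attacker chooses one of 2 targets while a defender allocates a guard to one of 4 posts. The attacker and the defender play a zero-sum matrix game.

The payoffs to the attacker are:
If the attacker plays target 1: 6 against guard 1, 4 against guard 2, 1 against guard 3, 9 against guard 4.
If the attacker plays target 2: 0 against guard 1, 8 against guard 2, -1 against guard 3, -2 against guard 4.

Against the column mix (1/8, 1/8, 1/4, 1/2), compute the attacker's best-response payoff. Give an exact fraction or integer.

6

target 1: (6)·(1/8) + (4)·(1/8) + (1)·(1/4) + (9)·(1/2) = 6.
target 2: (0)·(1/8) + (8)·(1/8) + (-1)·(1/4) + (-2)·(1/2) = -1/4.
The best pure response is target 1 with expected payoff 6.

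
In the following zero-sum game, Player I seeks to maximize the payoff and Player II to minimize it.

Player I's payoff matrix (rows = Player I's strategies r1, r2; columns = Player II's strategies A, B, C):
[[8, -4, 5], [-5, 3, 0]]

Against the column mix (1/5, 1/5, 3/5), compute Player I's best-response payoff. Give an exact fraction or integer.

19/5

r1: (8)·(1/5) + (-4)·(1/5) + (5)·(3/5) = 19/5.
r2: (-5)·(1/5) + (3)·(1/5) + (0)·(3/5) = -2/5.
The best pure response is r1 with expected payoff 19/5.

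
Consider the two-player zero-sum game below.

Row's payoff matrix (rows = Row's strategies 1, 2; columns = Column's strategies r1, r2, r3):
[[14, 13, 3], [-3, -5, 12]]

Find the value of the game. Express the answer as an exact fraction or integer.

Column r1 is strictly dominated by r2 for Column (it gives Row more in every row).
The remaining 2×2 game on (1, 2) × (r2, r3) has no saddle point. Let Row play 1 with probability p; indifference gives 13p − 5(1−p) = 3p + 12(1−p), so p = 17/27.
Similarly Column's optimal q on r2 is 1/3, and the value is 13·(1/3) + (3)·(2/3) = 19/3.

19/3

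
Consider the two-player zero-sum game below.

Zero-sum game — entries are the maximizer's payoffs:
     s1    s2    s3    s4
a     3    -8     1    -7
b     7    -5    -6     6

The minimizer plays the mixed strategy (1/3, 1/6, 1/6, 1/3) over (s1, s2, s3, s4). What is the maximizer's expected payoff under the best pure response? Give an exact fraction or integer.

5/2

a: (3)·(1/3) + (-8)·(1/6) + (1)·(1/6) + (-7)·(1/3) = -5/2.
b: (7)·(1/3) + (-5)·(1/6) + (-6)·(1/6) + (6)·(1/3) = 5/2.
The best pure response is b with expected payoff 5/2.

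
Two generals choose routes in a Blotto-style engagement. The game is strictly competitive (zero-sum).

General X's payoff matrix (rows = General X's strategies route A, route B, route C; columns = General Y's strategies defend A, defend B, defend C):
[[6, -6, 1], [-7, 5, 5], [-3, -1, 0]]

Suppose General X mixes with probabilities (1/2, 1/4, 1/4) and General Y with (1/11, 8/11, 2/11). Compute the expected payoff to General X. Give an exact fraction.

Against (1/11, 8/11, 2/11), each row's expected payoff is route A: -40/11; route B: 43/11; route C: -1.
Taking the (1/2, 1/4, 1/4)-weighted average: (1/2)·(-40/11) + (1/4)·(43/11) + (1/4)·(-1) = -12/11.

-12/11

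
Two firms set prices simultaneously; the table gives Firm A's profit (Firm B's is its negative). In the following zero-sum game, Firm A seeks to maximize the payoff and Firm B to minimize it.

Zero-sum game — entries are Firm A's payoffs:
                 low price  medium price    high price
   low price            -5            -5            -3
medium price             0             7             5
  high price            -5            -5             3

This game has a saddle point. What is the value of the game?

0

Row minima: -5, 0, -5 → Firm A's maximin is 0.
Column maxima: 0, 7, 5 → Firm B's minimax is 0.
They coincide at (medium price, low price), so the value is 0.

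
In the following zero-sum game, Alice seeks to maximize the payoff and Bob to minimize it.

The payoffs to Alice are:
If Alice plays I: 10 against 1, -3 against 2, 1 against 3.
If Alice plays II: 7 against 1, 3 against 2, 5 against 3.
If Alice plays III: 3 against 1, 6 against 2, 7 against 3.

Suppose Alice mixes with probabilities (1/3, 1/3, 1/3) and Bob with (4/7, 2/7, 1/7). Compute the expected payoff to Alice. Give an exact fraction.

Against (4/7, 2/7, 1/7), each row's expected payoff is I: 5; II: 39/7; III: 31/7.
Taking the (1/3, 1/3, 1/3)-weighted average: (1/3)·(5) + (1/3)·(39/7) + (1/3)·(31/7) = 5.

5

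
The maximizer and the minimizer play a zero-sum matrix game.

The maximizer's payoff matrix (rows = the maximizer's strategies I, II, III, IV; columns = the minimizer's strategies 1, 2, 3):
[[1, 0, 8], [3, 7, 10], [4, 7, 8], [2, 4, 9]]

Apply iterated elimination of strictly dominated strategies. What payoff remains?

4

Row IV is strictly dominated by row II (3>2, 7>4, 10>9); eliminate IV.
Row I is strictly dominated by row II (3>1, 7>0, 10>8); eliminate I.
Column 3 is strictly dominated by 1 for the minimizer (3<10, 4<8); eliminate 3.
Column 2 is strictly dominated by 1 for the minimizer (3<7, 4<7); eliminate 2.
Row II is strictly dominated by row III (4>3); eliminate II.
Only (III, 1) remains, with payoff 4.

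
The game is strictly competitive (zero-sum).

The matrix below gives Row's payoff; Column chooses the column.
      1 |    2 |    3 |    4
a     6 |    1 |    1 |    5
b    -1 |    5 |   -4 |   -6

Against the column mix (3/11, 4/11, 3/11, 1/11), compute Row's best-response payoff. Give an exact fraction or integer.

30/11

a: (6)·(3/11) + (1)·(4/11) + (1)·(3/11) + (5)·(1/11) = 30/11.
b: (-1)·(3/11) + (5)·(4/11) + (-4)·(3/11) + (-6)·(1/11) = -1/11.
The best pure response is a with expected payoff 30/11.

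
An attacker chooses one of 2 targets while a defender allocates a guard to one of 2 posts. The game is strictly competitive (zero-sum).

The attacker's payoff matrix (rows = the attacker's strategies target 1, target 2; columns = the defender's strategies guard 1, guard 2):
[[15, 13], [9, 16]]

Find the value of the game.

Row minima are 13 and 9, so the attacker's maximin is 13; column maxima are 15 and 16, so the defender's minimax is 15. These differ, so the equilibrium is in mixed strategies.
Let the attacker play target 1 with probability p. The defender is indifferent when 15p + 9(1−p) = 13p + 16(1−p), giving p = 7/9.
Let the defender play guard 1 with probability q. The attacker is indifferent when 15q + 13(1−q) = 9q + 16(1−q), giving q = 1/3.
The value is 15·(1/3) + (13)·(2/3) = 41/3.

41/3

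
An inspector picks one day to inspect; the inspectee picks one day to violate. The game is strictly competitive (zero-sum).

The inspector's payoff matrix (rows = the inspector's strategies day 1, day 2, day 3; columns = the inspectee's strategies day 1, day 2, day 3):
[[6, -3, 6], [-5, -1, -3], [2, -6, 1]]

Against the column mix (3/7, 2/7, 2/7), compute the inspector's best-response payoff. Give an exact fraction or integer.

24/7

day 1: (6)·(3/7) + (-3)·(2/7) + (6)·(2/7) = 24/7.
day 2: (-5)·(3/7) + (-1)·(2/7) + (-3)·(2/7) = -23/7.
day 3: (2)·(3/7) + (-6)·(2/7) + (1)·(2/7) = -4/7.
The best pure response is day 1 with expected payoff 24/7.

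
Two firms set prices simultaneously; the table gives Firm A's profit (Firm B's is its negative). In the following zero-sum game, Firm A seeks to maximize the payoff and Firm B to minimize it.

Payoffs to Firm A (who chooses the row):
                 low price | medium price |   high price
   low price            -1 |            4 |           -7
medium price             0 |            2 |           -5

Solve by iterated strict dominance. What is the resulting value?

Column low price is strictly dominated by high price for Firm B (-7<-1, -5<0); eliminate low price.
Column medium price is strictly dominated by high price for Firm B (-7<4, -5<2); eliminate medium price.
Row low price is strictly dominated by row medium price (-5>-7); eliminate low price.
Only (medium price, high price) remains, with payoff -5.

-5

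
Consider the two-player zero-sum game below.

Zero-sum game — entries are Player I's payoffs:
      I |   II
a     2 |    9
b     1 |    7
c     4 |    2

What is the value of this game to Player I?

32/9

Row b is strictly dominated by row a, so Player I never plays it.
The remaining 2×2 game on (a, c) × (I, II) has no saddle point. Let Player I play a with probability p; indifference gives 2p + 4(1−p) = 9p + 2(1−p), so p = 2/9.
Similarly Player II's optimal q on I is 7/9, and the value is 2·(7/9) + (9)·(2/9) = 32/9.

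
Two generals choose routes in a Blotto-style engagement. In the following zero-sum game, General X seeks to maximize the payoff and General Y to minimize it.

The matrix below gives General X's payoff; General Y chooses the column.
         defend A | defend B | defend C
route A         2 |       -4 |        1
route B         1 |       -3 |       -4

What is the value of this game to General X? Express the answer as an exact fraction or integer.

-19/6

Column defend A is strictly dominated by defend C for General Y (it gives General X more in every row).
The remaining 2×2 game on (route A, route B) × (defend B, defend C) has no saddle point. Let General X play route A with probability p; indifference gives −4p − 3(1−p) = p − 4(1−p), so p = 1/6.
Similarly General Y's optimal q on defend B is 5/6, and the value is -4·(5/6) + (1)·(1/6) = -19/6.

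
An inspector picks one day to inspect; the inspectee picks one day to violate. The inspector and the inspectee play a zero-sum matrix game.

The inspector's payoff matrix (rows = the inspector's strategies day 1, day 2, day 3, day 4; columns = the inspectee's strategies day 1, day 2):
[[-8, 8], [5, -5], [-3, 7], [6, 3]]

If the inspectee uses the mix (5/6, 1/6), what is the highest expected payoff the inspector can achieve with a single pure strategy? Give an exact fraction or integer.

day 1: (-8)·(5/6) + (8)·(1/6) = -16/3.
day 2: (5)·(5/6) + (-5)·(1/6) = 10/3.
day 3: (-3)·(5/6) + (7)·(1/6) = -4/3.
day 4: (6)·(5/6) + (3)·(1/6) = 11/2.
The best pure response is day 4 with expected payoff 11/2.

11/2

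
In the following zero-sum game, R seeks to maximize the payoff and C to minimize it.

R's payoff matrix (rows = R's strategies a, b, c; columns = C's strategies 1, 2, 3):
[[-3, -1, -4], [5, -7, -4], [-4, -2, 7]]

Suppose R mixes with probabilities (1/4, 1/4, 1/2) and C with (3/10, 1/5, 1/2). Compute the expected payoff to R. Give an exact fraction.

Against (3/10, 1/5, 1/2), each row's expected payoff is a: -31/10; b: -19/10; c: 19/10.
Taking the (1/4, 1/4, 1/2)-weighted average: (1/4)·(-31/10) + (1/4)·(-19/10) + (1/2)·(19/10) = -3/10.

-3/10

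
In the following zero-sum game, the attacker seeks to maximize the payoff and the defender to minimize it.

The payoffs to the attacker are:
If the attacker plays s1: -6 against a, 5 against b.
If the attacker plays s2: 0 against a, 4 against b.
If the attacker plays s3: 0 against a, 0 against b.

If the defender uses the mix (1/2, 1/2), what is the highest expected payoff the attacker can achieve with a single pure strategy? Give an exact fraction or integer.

2

s1: (-6)·(1/2) + (5)·(1/2) = -1/2.
s2: (0)·(1/2) + (4)·(1/2) = 2.
s3: (0)·(1/2) + (0)·(1/2) = 0.
The best pure response is s2 with expected payoff 2.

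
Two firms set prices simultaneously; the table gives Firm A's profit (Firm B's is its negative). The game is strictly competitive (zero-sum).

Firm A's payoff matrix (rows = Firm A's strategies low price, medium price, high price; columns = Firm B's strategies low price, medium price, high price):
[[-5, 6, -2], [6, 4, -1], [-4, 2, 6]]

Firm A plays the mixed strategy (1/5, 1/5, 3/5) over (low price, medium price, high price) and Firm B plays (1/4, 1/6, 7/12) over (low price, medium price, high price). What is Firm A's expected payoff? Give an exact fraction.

26/15

Against (1/4, 1/6, 7/12), each row's expected payoff is low price: -17/12; medium price: 19/12; high price: 17/6.
Taking the (1/5, 1/5, 3/5)-weighted average: (1/5)·(-17/12) + (1/5)·(19/12) + (3/5)·(17/6) = 26/15.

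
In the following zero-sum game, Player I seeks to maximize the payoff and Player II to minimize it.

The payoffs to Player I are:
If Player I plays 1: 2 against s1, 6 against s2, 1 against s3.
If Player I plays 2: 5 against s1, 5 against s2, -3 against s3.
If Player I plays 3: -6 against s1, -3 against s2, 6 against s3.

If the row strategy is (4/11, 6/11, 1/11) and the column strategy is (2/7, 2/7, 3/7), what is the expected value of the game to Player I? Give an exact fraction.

Against (2/7, 2/7, 3/7), each row's expected payoff is 1: 19/7; 2: 11/7; 3: 0.
Taking the (4/11, 6/11, 1/11)-weighted average: (4/11)·(19/7) + (6/11)·(11/7) + (1/11)·(0) = 142/77.

142/77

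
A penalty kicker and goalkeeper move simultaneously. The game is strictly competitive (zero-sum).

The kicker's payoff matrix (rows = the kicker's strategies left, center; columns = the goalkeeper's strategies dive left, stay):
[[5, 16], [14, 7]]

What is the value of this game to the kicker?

Row minima are 5 and 7, so the kicker's maximin is 7; column maxima are 14 and 16, so the goalkeeper's minimax is 14. These differ, so the equilibrium is in mixed strategies.
Let the kicker play left with probability p. The goalkeeper is indifferent when 5p + 14(1−p) = 16p + 7(1−p), giving p = 7/18.
Let the goalkeeper play dive left with probability q. The kicker is indifferent when 5q + 16(1−q) = 14q + 7(1−q), giving q = 1/2.
The value is 5·(1/2) + (16)·(1/2) = 21/2.

21/2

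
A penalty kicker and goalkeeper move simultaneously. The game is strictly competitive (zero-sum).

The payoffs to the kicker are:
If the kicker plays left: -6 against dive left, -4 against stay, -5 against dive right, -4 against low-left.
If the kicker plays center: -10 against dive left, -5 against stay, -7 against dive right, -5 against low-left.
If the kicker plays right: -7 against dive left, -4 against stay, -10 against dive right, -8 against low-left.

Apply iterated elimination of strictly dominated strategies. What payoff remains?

Column low-left is strictly dominated by dive right for the goalkeeper (-5<-4, -7<-5, -10<-8); eliminate low-left.
Column stay is strictly dominated by dive left for the goalkeeper (-6<-4, -10<-5, -7<-4); eliminate stay.
Row right is strictly dominated by row left (-6>-7, -5>-10); eliminate right.
Row center is strictly dominated by row left (-6>-10, -5>-7); eliminate center.
Column dive right is strictly dominated by dive left for the goalkeeper (-6<-5); eliminate dive right.
Only (left, dive left) remains, with payoff -6.

-6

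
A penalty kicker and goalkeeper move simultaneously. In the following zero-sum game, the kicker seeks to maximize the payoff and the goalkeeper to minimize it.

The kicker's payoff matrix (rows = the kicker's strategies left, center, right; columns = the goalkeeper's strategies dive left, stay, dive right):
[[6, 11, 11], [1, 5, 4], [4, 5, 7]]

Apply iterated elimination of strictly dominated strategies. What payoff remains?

6

Column dive right is strictly dominated by dive left for the goalkeeper (6<11, 1<4, 4<7); eliminate dive right.
Column stay is strictly dominated by dive left for the goalkeeper (6<11, 1<5, 4<5); eliminate stay.
Row right is strictly dominated by row left (6>4); eliminate right.
Row center is strictly dominated by row left (6>1); eliminate center.
Only (left, dive left) remains, with payoff 6.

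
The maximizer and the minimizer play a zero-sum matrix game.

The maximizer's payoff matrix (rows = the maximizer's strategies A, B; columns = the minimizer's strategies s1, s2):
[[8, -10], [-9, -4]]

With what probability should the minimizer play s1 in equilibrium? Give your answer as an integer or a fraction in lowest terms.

6/23

Row minima are -10 and -9, so the maximizer's maximin is -9; column maxima are 8 and -4, so the minimizer's minimax is -4. These differ, so the equilibrium is in mixed strategies.
Let the minimizer play s1 with probability q. The maximizer is indifferent when 8q − 10(1−q) = −9q − 4(1−q), giving q = 6/23.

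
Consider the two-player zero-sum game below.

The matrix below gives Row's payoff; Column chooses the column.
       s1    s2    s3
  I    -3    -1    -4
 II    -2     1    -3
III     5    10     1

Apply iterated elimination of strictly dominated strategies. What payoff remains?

Row II is strictly dominated by row III (5>-2, 10>1, 1>-3); eliminate II.
Column s2 is strictly dominated by s1 for Column (-3<-1, 5<10); eliminate s2.
Row I is strictly dominated by row III (5>-3, 1>-4); eliminate I.
Column s1 is strictly dominated by s3 for Column (1<5); eliminate s1.
Only (III, s3) remains, with payoff 1.

1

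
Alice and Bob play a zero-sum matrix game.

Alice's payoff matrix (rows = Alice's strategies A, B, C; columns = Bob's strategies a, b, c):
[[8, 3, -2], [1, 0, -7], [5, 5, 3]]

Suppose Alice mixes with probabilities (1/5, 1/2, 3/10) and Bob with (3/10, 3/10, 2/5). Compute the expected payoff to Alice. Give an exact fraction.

Against (3/10, 3/10, 2/5), each row's expected payoff is A: 5/2; B: -5/2; C: 21/5.
Taking the (1/5, 1/2, 3/10)-weighted average: (1/5)·(5/2) + (1/2)·(-5/2) + (3/10)·(21/5) = 51/100.

51/100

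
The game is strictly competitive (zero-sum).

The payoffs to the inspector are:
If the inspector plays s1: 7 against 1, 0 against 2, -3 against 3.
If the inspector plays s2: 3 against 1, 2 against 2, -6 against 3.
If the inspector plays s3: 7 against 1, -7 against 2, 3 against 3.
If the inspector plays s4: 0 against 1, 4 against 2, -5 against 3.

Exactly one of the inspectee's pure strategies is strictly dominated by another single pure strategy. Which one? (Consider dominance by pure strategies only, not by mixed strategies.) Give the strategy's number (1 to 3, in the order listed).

1

The inspectee prefers columns that give the inspector less. Compare 1 with 3: -3 < 7, -6 < 3, 3 < 7, -5 < 0.
So 3 strictly dominates 1 for the inspectee; 1 is strictly dominated.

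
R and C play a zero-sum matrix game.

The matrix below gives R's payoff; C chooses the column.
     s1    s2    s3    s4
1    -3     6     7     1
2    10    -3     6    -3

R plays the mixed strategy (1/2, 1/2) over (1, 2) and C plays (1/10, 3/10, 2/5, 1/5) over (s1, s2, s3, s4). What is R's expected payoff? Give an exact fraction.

Against (1/10, 3/10, 2/5, 1/5), each row's expected payoff is 1: 9/2; 2: 19/10.
Taking the (1/2, 1/2)-weighted average: (1/2)·(9/2) + (1/2)·(19/10) = 16/5.

16/5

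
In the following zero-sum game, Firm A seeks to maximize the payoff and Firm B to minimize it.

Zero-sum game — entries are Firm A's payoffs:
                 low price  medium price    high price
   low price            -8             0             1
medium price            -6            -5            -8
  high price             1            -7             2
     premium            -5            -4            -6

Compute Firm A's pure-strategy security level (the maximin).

-6

The worst-case payoff for each row is low price: -8, medium price: -8, high price: -7, premium: -6.
The best of these is -6.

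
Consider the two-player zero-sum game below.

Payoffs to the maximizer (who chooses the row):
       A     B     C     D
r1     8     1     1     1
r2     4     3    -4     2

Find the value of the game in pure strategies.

1

Row minima: 1, -4 → the maximizer's maximin is 1.
Column maxima: 8, 3, 1, 2 → the minimizer's minimax is 1.
They coincide at (r1, C), so the value is 1.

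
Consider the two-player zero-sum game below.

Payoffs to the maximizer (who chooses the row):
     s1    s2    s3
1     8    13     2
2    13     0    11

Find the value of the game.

Column s1 is strictly dominated by s3 for the minimizer (it gives the maximizer more in every row).
The remaining 2×2 game on (1, 2) × (s2, s3) has no saddle point. Let the maximizer play 1 with probability p; indifference gives 13p = 2p + 11(1−p), so p = 1/2.
Similarly the minimizer's optimal q on s2 is 9/22, and the value is 13·(9/22) + (2)·(13/22) = 13/2.

13/2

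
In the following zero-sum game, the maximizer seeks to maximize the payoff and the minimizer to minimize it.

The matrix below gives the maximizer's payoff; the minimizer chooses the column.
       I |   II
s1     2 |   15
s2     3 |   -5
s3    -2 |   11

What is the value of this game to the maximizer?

55/21

Row s3 is strictly dominated by row s1, so the maximizer never plays it.
The remaining 2×2 game on (s1, s2) × (I, II) has no saddle point. Let the maximizer play s1 with probability p; indifference gives 2p + 3(1−p) = 15p − 5(1−p), so p = 8/21.
Similarly the minimizer's optimal q on I is 20/21, and the value is 2·(20/21) + (15)·(1/21) = 55/21.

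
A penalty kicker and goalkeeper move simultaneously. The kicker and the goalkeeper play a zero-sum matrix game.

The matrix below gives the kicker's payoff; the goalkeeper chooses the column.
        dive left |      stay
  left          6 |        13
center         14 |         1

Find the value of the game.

44/5

Row minima are 6 and 1, so the kicker's maximin is 6; column maxima are 14 and 13, so the goalkeeper's minimax is 13. These differ, so the equilibrium is in mixed strategies.
Let the kicker play left with probability p. The goalkeeper is indifferent when 6p + 14(1−p) = 13p + (1−p), giving p = 13/20.
Let the goalkeeper play dive left with probability q. The kicker is indifferent when 6q + 13(1−q) = 14q + (1−q), giving q = 3/5.
The value is 6·(3/5) + (13)·(2/5) = 44/5.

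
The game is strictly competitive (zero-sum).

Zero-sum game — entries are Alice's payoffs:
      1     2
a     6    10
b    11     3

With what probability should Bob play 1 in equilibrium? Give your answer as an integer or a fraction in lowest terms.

7/12

Row minima are 6 and 3, so Alice's maximin is 6; column maxima are 11 and 10, so Bob's minimax is 10. These differ, so the equilibrium is in mixed strategies.
Let Bob play 1 with probability q. Alice is indifferent when 6q + 10(1−q) = 11q + 3(1−q), giving q = 7/12.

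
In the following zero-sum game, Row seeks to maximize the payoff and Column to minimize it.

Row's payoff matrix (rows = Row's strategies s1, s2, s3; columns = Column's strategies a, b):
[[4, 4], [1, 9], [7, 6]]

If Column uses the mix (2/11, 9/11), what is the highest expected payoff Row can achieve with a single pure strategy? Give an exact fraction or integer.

83/11

s1: (4)·(2/11) + (4)·(9/11) = 4.
s2: (1)·(2/11) + (9)·(9/11) = 83/11.
s3: (7)·(2/11) + (6)·(9/11) = 68/11.
The best pure response is s2 with expected payoff 83/11.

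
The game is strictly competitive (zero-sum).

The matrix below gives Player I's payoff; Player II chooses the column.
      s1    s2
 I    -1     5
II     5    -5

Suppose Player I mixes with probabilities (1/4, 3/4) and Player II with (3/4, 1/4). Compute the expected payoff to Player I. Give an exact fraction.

Against (3/4, 1/4), each row's expected payoff is I: 1/2; II: 5/2.
Taking the (1/4, 3/4)-weighted average: (1/4)·(1/2) + (3/4)·(5/2) = 2.

2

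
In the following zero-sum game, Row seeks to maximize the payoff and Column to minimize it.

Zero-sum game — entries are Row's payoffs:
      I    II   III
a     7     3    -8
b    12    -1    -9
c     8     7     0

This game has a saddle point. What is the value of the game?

Row minima: -8, -9, 0 → Row's maximin is 0.
Column maxima: 12, 7, 0 → Column's minimax is 0.
They coincide at (c, III), so the value is 0.

0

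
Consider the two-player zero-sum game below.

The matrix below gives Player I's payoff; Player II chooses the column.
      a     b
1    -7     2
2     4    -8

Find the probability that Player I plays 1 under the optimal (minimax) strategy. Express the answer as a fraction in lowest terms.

4/7

Row minima are -7 and -8, so Player I's maximin is -7; column maxima are 4 and 2, so Player II's minimax is 2. These differ, so the equilibrium is in mixed strategies.
Let Player I play 1 with probability p. Player II is indifferent when −7p + 4(1−p) = 2p − 8(1−p), giving p = 4/7.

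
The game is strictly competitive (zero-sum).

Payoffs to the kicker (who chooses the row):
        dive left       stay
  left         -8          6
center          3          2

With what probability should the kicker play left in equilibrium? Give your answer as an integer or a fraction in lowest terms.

Row minima are -8 and 2, so the kicker's maximin is 2; column maxima are 3 and 6, so the goalkeeper's minimax is 3. These differ, so the equilibrium is in mixed strategies.
Let the kicker play left with probability p. The goalkeeper is indifferent when −8p + 3(1−p) = 6p + 2(1−p), giving p = 1/15.

1/15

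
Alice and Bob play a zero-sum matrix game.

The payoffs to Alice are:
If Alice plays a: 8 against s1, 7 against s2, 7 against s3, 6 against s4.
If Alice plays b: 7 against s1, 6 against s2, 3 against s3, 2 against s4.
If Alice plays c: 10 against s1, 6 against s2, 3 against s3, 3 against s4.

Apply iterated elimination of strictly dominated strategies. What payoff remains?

Row b is strictly dominated by row a (8>7, 7>6, 7>3, 6>2); eliminate b.
Column s2 is strictly dominated by s4 for Bob (6<7, 3<6); eliminate s2.
Column s1 is strictly dominated by s3 for Bob (7<8, 3<10); eliminate s1.
Row c is strictly dominated by row a (7>3, 6>3); eliminate c.
Column s3 is strictly dominated by s4 for Bob (6<7); eliminate s3.
Only (a, s4) remains, with payoff 6.

6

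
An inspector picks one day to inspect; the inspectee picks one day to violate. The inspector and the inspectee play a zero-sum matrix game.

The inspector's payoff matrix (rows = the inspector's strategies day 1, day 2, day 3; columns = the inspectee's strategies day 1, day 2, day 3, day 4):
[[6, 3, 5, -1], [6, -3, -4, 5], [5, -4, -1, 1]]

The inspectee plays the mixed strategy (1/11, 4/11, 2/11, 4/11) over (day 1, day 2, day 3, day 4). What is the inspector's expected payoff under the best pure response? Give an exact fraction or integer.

day 1: (6)·(1/11) + (3)·(4/11) + (5)·(2/11) + (-1)·(4/11) = 24/11.
day 2: (6)·(1/11) + (-3)·(4/11) + (-4)·(2/11) + (5)·(4/11) = 6/11.
day 3: (5)·(1/11) + (-4)·(4/11) + (-1)·(2/11) + (1)·(4/11) = -9/11.
The best pure response is day 1 with expected payoff 24/11.

24/11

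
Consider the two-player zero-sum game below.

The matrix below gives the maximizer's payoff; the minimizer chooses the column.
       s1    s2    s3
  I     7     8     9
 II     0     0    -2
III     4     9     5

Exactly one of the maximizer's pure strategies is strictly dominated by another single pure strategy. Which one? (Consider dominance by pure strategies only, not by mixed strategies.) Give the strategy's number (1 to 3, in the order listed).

Compare II with I: 7 > 0, 8 > 0, 9 > -2.
So I strictly dominates II for the maximizer; II is strictly dominated.

2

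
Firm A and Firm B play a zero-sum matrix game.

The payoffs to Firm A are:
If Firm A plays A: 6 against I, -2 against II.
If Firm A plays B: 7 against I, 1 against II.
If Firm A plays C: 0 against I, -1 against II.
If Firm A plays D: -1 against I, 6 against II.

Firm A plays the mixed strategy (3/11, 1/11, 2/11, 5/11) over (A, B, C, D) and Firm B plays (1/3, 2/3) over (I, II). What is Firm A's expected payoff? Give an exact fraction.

2

Against (1/3, 2/3), each row's expected payoff is A: 2/3; B: 3; C: -2/3; D: 11/3.
Taking the (3/11, 1/11, 2/11, 5/11)-weighted average: (3/11)·(2/3) + (1/11)·(3) + (2/11)·(-2/3) + (5/11)·(11/3) = 2.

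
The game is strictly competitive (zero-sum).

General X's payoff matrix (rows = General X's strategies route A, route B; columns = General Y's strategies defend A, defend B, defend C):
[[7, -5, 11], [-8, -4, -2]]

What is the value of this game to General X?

-17/4

Column defend C is strictly dominated by defend A for General Y (it gives General X more in every row).
The remaining 2×2 game on (route A, route B) × (defend A, defend B) has no saddle point. Let General X play route A with probability p; indifference gives 7p − 8(1−p) = −5p − 4(1−p), so p = 1/4.
Similarly General Y's optimal q on defend A is 1/16, and the value is 7·(1/16) + (-5)·(15/16) = -17/4.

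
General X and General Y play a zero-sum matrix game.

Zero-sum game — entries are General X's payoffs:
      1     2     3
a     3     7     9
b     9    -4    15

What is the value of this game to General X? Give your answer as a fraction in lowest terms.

Column 3 is strictly dominated by 1 for General Y (it gives General X more in every row).
The remaining 2×2 game on (a, b) × (1, 2) has no saddle point. Let General X play a with probability p; indifference gives 3p + 9(1−p) = 7p − 4(1−p), so p = 13/17.
Similarly General Y's optimal q on 1 is 11/17, and the value is 3·(11/17) + (7)·(6/17) = 75/17.

75/17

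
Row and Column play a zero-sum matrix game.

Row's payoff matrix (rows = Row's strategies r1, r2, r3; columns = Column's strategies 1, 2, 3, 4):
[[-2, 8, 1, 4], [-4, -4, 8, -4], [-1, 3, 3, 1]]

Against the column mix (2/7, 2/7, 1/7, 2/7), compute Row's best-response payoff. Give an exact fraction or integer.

r1: (-2)·(2/7) + (8)·(2/7) + (1)·(1/7) + (4)·(2/7) = 3.
r2: (-4)·(2/7) + (-4)·(2/7) + (8)·(1/7) + (-4)·(2/7) = -16/7.
r3: (-1)·(2/7) + (3)·(2/7) + (3)·(1/7) + (1)·(2/7) = 9/7.
The best pure response is r1 with expected payoff 3.

3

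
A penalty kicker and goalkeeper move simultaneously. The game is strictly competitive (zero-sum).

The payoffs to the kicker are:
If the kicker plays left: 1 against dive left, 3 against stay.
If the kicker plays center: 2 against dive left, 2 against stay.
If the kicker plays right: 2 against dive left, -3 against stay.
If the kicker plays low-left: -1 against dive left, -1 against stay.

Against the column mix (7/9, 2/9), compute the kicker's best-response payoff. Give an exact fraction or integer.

left: (1)·(7/9) + (3)·(2/9) = 13/9.
center: (2)·(7/9) + (2)·(2/9) = 2.
right: (2)·(7/9) + (-3)·(2/9) = 8/9.
low-left: (-1)·(7/9) + (-1)·(2/9) = -1.
The best pure response is center with expected payoff 2.

2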